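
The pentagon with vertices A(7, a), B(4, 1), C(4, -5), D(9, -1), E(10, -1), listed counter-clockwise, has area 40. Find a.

Write out the shoelace sum; only the two edges meeting at A involve a:
2·Area = [(10·a − 7·(-1)) + (7·1 − 4·a)] + 18
       = 6·a + 32 = 80
⇒ a = 8.

8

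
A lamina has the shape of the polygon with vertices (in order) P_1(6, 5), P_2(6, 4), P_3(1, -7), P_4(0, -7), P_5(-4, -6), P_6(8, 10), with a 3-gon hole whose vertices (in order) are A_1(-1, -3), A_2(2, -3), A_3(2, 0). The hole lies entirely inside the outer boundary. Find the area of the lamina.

45

Outer boundary:
Apply Gauss's area formula: 2A = Σ (x_i·y_{i+1} − x_{i+1}·y_i), indices taken mod 6.
Σ = (-6) + (-46) + (-7) + (-28) + (8) + (-20) = -99
Area = |Σ|/2 = 49.5.
Hole:
Apply the surveyor's formula: 2A = Σ (x_i·y_{i+1} − x_{i+1}·y_i), indices taken mod 3.
Σ = (9) + (6) + (-6) = 9
Area = |Σ|/2 = 4.5.
Net area = 49.5 − 4.5 = 45.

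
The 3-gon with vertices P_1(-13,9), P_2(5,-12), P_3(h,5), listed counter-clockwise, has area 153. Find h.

5

The doubled signed area Σ (x_i y_{i+1} − x_{i+1} y_i) is linear in h.
With h=0 it equals 201; the coefficient of h is 21 (from the two edges through P_3).
So 21·h + 201 = 2·153 = 306 ⇒ h = 5.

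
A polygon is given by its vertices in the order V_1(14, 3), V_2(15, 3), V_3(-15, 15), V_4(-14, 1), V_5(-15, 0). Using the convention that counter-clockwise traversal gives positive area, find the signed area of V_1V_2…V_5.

216

Apply the shoelace formula: 2A = Σ (x_i·y_{i+1} − x_{i+1}·y_i), indices taken mod 5.
V_1→V_2: (14)(3) − (15)(3) = -3
V_2→V_3: (15)(15) − (-15)(3) = 270
V_3→V_4: (-15)(1) − (-14)(15) = 195
V_4→V_5: (-14)(0) − (-15)(1) = 15
V_5→V_1: (-15)(3) − (14)(0) = -45
Σ = 432
Signed area = Σ/2 = 216 (positive ⇒ counter-clockwise traversal).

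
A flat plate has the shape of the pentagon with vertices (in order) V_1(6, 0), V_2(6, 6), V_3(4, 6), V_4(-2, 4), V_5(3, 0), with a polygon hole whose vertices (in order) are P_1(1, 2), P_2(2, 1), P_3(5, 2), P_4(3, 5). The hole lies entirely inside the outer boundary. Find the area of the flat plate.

Outer boundary:
Apply the shoelace formula: 2A = Σ (x_i·y_{i+1} − x_{i+1}·y_i), indices taken mod 5.
Cross-terms: 36, 12, 28, -12, 0  ⇒  Σ = 64
Area = |Σ|/2 = 32.
Hole:
Σ = (-3) + (-1) + (19) + (1) = 16
Area = |Σ|/2 = 8.
Net area = 32 − 8 = 24.

24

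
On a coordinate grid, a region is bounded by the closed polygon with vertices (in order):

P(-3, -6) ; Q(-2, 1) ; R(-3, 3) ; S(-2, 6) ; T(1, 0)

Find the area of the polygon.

21

Σ = (-15) + (-3) + (-12) + (-6) + (-6) = -42
Area = |Σ|/2 = 21.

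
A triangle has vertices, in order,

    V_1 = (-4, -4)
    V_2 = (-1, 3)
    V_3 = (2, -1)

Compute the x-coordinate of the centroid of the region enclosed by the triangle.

-1

Apply the shoelace formula. First the cross-terms c_i = x_i·y_{i+1} − x_{i+1}·y_i:
  -16, -5, -12  ⇒  2A = -33, A = -16.5.
Then Σ (x_i + x_{i+1})·c_i = 99, so x̄ = 99 / (6·(-16.5)) = -1.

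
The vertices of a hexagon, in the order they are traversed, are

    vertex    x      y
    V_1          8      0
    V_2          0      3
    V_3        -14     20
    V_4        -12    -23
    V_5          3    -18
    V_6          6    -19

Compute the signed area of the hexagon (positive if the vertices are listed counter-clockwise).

Apply Gauss's area formula: 2A = Σ (x_i·y_{i+1} − x_{i+1}·y_i), indices taken mod 6.
Σ = (24) + (42) + (562) + (285) + (51) + (152) = 1116
Signed area = Σ/2 = 558 (positive ⇒ counter-clockwise traversal).

558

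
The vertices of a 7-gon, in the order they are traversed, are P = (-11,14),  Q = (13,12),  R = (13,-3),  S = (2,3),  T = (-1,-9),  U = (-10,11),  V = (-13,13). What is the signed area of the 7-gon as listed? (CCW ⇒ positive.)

-303

Apply the shoelace (surveyor's) formula: 2A = Σ (x_i·y_{i+1} − x_{i+1}·y_i), indices taken mod 7.
P→Q: (-11)(12) − (13)(14) = -314
Q→R: (13)(-3) − (13)(12) = -195
R→S: (13)(3) − (2)(-3) = 45
S→T: (2)(-9) − (-1)(3) = -15
T→U: (-1)(11) − (-10)(-9) = -101
U→V: (-10)(13) − (-13)(11) = 13
V→P: (-13)(14) − (-11)(13) = -39
Σ = -606
Signed area = Σ/2 = -303 (negative ⇒ clockwise traversal).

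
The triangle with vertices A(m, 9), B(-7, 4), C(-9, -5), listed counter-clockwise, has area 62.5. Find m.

8

Write out the shoelace sum; only the two edges meeting at A involve m:
2·Area = [((-9)·9 − m·(-5)) + (m·4 − (-7)·9)] + 71
       = 9·m + 53 = 125
⇒ m = 8.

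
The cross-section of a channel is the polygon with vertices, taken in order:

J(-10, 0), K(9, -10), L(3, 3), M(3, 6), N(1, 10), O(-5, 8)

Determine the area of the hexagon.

Cross-terms: 100, 57, 9, 24, 58, 80  ⇒  Σ = 328
Area = |Σ|/2 = 164.

164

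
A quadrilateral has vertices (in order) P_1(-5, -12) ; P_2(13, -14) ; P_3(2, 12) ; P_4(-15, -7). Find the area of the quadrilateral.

Apply the surveyor's formula: 2A = Σ (x_i·y_{i+1} − x_{i+1}·y_i), indices taken mod 4.
Cross-terms: 226, 184, 166, 145  ⇒  Σ = 721
Area = |Σ|/2 = 360.5.

360.5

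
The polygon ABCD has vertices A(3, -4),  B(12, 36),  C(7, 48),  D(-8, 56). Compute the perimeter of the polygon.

132

|AB| = √((9)² + (40)²) = √1681 = 41
|BC| = √((-5)² + (12)²) = √169 = 13
|CD| = √((-15)² + (8)²) = √289 = 17
|DA| = √((11)² + (-60)²) = √3721 = 61
Perimeter = 41 + 13 + 17 + 61 = 132.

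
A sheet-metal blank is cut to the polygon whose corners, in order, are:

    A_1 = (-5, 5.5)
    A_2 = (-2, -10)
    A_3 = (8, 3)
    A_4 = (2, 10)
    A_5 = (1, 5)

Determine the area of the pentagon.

Cross-terms: 61, 74, 74, 0, 30.5  ⇒  Σ = 239.5
Area = |Σ|/2 = 119.75.

119.75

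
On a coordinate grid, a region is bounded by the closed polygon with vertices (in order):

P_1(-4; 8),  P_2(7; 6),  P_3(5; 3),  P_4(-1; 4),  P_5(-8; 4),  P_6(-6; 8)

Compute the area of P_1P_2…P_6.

47

Apply the shoelace (surveyor's) formula: 2A = Σ (x_i·y_{i+1} − x_{i+1}·y_i), indices taken mod 6.
Cross-terms: -80, -9, 23, 28, -40, -16  ⇒  Σ = -94
Area = |Σ|/2 = 47.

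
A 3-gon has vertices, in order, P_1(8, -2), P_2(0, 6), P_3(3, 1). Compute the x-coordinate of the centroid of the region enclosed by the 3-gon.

11/3

Apply Gauss's area formula. First the cross-terms c_i = x_i·y_{i+1} − x_{i+1}·y_i:
  48, -18, -14  ⇒  2A = 16, A = 8.
Then Σ (x_i + x_{i+1})·c_i = 176, so x̄ = 176 / (6·8) = 11/3.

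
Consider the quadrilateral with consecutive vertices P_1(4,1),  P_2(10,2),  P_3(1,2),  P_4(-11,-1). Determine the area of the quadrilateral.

15

Apply the shoelace (surveyor's) formula: 2A = Σ (x_i·y_{i+1} − x_{i+1}·y_i), indices taken mod 4.
Cross-terms: -2, 18, 21, -7  ⇒  Σ = 30
Area = |Σ|/2 = 15.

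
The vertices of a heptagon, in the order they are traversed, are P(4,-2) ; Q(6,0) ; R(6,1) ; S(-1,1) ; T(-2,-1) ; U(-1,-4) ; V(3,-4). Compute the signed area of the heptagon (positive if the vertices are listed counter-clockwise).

30.5

Σ = (12) + (6) + (7) + (3) + (7) + (16) + (10) = 61
Signed area = Σ/2 = 30.5 (positive ⇒ counter-clockwise traversal).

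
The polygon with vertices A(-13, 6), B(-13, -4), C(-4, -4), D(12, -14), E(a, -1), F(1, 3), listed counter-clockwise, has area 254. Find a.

12

Write out the shoelace sum; only the two edges meeting at E involve a:
2·Area = [(12·(-1) − a·(-14)) + (a·3 − 1·(-1))] + 315
       = 17·a + 304 = 508
⇒ a = 12.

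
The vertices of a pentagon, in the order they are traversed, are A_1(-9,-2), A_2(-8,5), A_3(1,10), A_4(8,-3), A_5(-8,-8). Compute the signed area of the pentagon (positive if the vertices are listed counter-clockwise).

-186.5

A_1→A_2: (-9)(5) − (-8)(-2) = -61
A_2→A_3: (-8)(10) − (1)(5) = -85
A_3→A_4: (1)(-3) − (8)(10) = -83
A_4→A_5: (8)(-8) − (-8)(-3) = -88
A_5→A_1: (-8)(-2) − (-9)(-8) = -56
Σ = -373
Signed area = Σ/2 = -186.5 (negative ⇒ clockwise traversal).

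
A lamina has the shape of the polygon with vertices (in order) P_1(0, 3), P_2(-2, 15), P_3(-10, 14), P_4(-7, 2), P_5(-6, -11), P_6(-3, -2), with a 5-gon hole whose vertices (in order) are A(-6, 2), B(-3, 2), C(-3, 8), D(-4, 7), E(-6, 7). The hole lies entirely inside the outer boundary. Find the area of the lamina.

117

Outer boundary:
Σ = (6) + (122) + (78) + (89) + (-21) + (-9) = 265
Area = |Σ|/2 = 132.5.
Hole:
Apply the shoelace formula: 2A = Σ (x_i·y_{i+1} − x_{i+1}·y_i), indices taken mod 5.
Cross-terms: -6, -18, 11, 14, 30  ⇒  Σ = 31
Area = |Σ|/2 = 15.5.
Net area = 132.5 − 15.5 = 117.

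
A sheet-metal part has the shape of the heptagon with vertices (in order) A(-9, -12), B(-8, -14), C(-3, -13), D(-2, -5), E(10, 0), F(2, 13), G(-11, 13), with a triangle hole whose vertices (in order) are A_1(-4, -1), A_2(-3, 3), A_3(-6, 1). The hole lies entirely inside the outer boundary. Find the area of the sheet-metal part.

Outer boundary:
Apply the shoelace (surveyor's) formula: 2A = Σ (x_i·y_{i+1} − x_{i+1}·y_i), indices taken mod 7.
Σ = (30) + (62) + (-11) + (50) + (130) + (169) + (249) = 679
Area = |Σ|/2 = 339.5.
Hole:
Apply the surveyor's formula: 2A = Σ (x_i·y_{i+1} − x_{i+1}·y_i), indices taken mod 3.
Σ = (-15) + (15) + (10) = 10
Area = |Σ|/2 = 5.
Net area = 339.5 − 5 = 334.5.

334.5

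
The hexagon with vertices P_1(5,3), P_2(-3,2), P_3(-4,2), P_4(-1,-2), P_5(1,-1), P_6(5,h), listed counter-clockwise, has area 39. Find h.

The doubled signed area Σ (x_i y_{i+1} − x_{i+1} y_i) is linear in h.
With h=0 it equals 54; the coefficient of h is -4 (from the two edges through P_6).
So -4·h + 54 = 2·39 = 78 ⇒ h = -6.

-6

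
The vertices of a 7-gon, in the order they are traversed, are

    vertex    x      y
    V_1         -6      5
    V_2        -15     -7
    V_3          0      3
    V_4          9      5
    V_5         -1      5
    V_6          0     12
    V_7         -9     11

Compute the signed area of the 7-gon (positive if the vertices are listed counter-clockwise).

V_1→V_2: (-6)(-7) − (-15)(5) = 117
V_2→V_3: (-15)(3) − (0)(-7) = -45
V_3→V_4: (0)(5) − (9)(3) = -27
V_4→V_5: (9)(5) − (-1)(5) = 50
V_5→V_6: (-1)(12) − (0)(5) = -12
V_6→V_7: (0)(11) − (-9)(12) = 108
V_7→V_1: (-9)(5) − (-6)(11) = 21
Σ = 212
Signed area = Σ/2 = 106 (positive ⇒ counter-clockwise traversal).

106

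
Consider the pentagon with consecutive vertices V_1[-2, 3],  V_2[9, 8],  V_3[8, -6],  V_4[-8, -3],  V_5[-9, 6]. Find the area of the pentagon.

161.5

Apply Gauss's area formula: 2A = Σ (x_i·y_{i+1} − x_{i+1}·y_i), indices taken mod 5.
Σ = (-43) + (-118) + (-72) + (-75) + (-15) = -323
Area = |Σ|/2 = 161.5.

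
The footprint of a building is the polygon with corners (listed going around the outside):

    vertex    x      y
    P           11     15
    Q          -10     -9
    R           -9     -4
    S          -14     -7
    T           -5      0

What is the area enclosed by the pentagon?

Σ = (51) + (-41) + (7) + (-35) + (-75) = -93
Area = |Σ|/2 = 46.5.

46.5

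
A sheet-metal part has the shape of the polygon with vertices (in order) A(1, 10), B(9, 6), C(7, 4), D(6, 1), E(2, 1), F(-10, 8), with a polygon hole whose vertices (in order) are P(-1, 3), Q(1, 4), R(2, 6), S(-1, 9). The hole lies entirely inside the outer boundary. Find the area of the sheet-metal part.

82

Outer boundary:
Apply Gauss's area formula: 2A = Σ (x_i·y_{i+1} − x_{i+1}·y_i), indices taken mod 6.
Cross-terms: -84, -6, -17, 4, 26, -108  ⇒  Σ = -185
Area = |Σ|/2 = 92.5.
Hole:
Apply the shoelace (surveyor's) formula: 2A = Σ (x_i·y_{i+1} − x_{i+1}·y_i), indices taken mod 4.
Cross-terms: -7, -2, 24, 6  ⇒  Σ = 21
Area = |Σ|/2 = 10.5.
Net area = 92.5 − 10.5 = 82.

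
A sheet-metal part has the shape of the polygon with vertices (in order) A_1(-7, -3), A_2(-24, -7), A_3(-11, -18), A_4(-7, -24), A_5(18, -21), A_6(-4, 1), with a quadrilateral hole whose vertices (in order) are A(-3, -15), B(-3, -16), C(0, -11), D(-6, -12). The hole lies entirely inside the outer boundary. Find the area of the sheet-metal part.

Outer boundary:
Apply the shoelace formula: 2A = Σ (x_i·y_{i+1} − x_{i+1}·y_i), indices taken mod 6.
Σ = (-23) + (355) + (138) + (579) + (-66) + (19) = 1002
Area = |Σ|/2 = 501.
Hole:
Apply the shoelace (surveyor's) formula: 2A = Σ (x_i·y_{i+1} − x_{i+1}·y_i), indices taken mod 4.
Σ = (3) + (33) + (-66) + (54) = 24
Area = |Σ|/2 = 12.
Net area = 501 − 12 = 489.

489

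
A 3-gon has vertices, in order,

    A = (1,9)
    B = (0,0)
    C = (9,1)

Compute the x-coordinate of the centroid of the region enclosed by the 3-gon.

Apply the shoelace (surveyor's) formula. First the cross-terms c_i = x_i·y_{i+1} − x_{i+1}·y_i:
  0, 0, 80  ⇒  2A = 80, A = 40.
Then Σ (x_i + x_{i+1})·c_i = 800, so x̄ = 800 / (6·40) = 10/3.

10/3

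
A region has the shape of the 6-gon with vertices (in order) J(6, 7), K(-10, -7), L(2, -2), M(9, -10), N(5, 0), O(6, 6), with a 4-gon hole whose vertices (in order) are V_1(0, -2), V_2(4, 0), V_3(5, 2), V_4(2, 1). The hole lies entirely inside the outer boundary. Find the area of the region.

Outer boundary:
Apply the shoelace (surveyor's) formula: 2A = Σ (x_i·y_{i+1} − x_{i+1}·y_i), indices taken mod 6.
Σ = (28) + (34) + (-2) + (50) + (30) + (6) = 146
Area = |Σ|/2 = 73.
Hole:
Apply Gauss's area formula: 2A = Σ (x_i·y_{i+1} − x_{i+1}·y_i), indices taken mod 4.
V_1→V_2: (0)(0) − (4)(-2) = 8
V_2→V_3: (4)(2) − (5)(0) = 8
V_3→V_4: (5)(1) − (2)(2) = 1
V_4→V_1: (2)(-2) − (0)(1) = -4
Σ = 13
Area = |Σ|/2 = 6.5.
Net area = 73 − 6.5 = 66.5.

66.5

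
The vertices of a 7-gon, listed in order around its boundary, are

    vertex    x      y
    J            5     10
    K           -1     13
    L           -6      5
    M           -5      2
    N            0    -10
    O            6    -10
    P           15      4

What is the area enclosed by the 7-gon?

287.5

Cross-terms: 75, 73, 13, 50, 60, 174, 130  ⇒  Σ = 575
Area = |Σ|/2 = 287.5.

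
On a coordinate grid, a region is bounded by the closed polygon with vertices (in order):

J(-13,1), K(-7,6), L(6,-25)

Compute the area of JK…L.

Apply Gauss's area formula: 2A = Σ (x_i·y_{i+1} − x_{i+1}·y_i), indices taken mod 3.
Cross-terms: -71, 139, -319  ⇒  Σ = -251
Area = |Σ|/2 = 125.5.

125.5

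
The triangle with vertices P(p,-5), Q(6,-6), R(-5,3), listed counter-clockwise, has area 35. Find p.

-3

Write out the shoelace sum; only the two edges meeting at P involve p:
2·Area = [((-5)·(-5) − p·3) + (p·(-6) − 6·(-5))] + -12
       = -9·p + 43 = 70
⇒ p = -3.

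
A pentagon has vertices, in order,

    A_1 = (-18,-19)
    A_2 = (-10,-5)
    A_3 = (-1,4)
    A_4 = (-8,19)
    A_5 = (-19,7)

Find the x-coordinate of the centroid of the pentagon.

Apply the shoelace (surveyor's) formula. First the cross-terms c_i = x_i·y_{i+1} − x_{i+1}·y_i:
  -100, -45, 13, 305, 487  ⇒  2A = 660, A = 330.
Then Σ (x_i + x_{i+1})·c_i = -23076, so x̄ = -23076 / (6·330) = -641/55.

-641/55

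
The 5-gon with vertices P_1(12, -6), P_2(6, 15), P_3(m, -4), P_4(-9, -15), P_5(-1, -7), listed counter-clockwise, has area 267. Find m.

The doubled signed area Σ (x_i y_{i+1} − x_{i+1} y_i) is linear in m.
With m=0 it equals 294; the coefficient of m is -30 (from the two edges through P_3).
So -30·m + 294 = 2·267 = 534 ⇒ m = -8.

-8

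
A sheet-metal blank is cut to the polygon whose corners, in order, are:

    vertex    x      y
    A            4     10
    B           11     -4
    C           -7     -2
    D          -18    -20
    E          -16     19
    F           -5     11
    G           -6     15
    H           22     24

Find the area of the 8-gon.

Cross-terms: -126, -50, 104, -662, -81, -9, -474, 124  ⇒  Σ = -1174
Area = |Σ|/2 = 587.

587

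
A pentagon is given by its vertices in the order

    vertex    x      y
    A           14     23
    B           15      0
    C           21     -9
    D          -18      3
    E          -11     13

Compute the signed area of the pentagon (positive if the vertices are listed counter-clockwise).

A→B: (14)(0) − (15)(23) = -345
B→C: (15)(-9) − (21)(0) = -135
C→D: (21)(3) − (-18)(-9) = -99
D→E: (-18)(13) − (-11)(3) = -201
E→A: (-11)(23) − (14)(13) = -435
Σ = -1215
Signed area = Σ/2 = -607.5 (negative ⇒ clockwise traversal).

-607.5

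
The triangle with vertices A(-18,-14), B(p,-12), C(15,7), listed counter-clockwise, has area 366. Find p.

20

The doubled signed area Σ (x_i y_{i+1} − x_{i+1} y_i) is linear in p.
With p=0 it equals 312; the coefficient of p is 21 (from the two edges through B).
So 21·p + 312 = 2·366 = 732 ⇒ p = 20.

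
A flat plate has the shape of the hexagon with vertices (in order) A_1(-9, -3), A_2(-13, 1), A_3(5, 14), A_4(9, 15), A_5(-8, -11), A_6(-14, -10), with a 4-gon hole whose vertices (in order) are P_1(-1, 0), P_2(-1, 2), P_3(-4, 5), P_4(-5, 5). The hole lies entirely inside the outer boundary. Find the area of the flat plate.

Outer boundary:
Apply the shoelace formula: 2A = Σ (x_i·y_{i+1} − x_{i+1}·y_i), indices taken mod 6.
A_1→A_2: (-9)(1) − (-13)(-3) = -48
A_2→A_3: (-13)(14) − (5)(1) = -187
A_3→A_4: (5)(15) − (9)(14) = -51
A_4→A_5: (9)(-11) − (-8)(15) = 21
A_5→A_6: (-8)(-10) − (-14)(-11) = -74
A_6→A_1: (-14)(-3) − (-9)(-10) = -48
Σ = -387
Area = |Σ|/2 = 193.5.
Hole:
Apply the shoelace formula: 2A = Σ (x_i·y_{i+1} − x_{i+1}·y_i), indices taken mod 4.
Σ = (-2) + (3) + (5) + (5) = 11
Area = |Σ|/2 = 5.5.
Net area = 193.5 − 5.5 = 188.

188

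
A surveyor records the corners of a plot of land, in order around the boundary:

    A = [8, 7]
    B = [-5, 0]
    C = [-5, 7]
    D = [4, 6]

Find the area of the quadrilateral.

Apply the surveyor's formula: 2A = Σ (x_i·y_{i+1} − x_{i+1}·y_i), indices taken mod 4.
Σ = (35) + (-35) + (-58) + (-20) = -78
Area = |Σ|/2 = 39.

39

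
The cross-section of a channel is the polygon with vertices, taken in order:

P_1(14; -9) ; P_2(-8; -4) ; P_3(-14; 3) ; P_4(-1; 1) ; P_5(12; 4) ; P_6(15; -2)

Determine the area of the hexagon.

Apply the surveyor's formula: 2A = Σ (x_i·y_{i+1} − x_{i+1}·y_i), indices taken mod 6.
Σ = (-128) + (-80) + (-11) + (-16) + (-84) + (-107) = -426
Area = |Σ|/2 = 213.

213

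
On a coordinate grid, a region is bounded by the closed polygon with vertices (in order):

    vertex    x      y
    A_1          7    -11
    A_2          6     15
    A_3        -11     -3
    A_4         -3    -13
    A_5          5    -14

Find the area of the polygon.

Apply the shoelace formula: 2A = Σ (x_i·y_{i+1} − x_{i+1}·y_i), indices taken mod 5.
A_1→A_2: (7)(15) − (6)(-11) = 171
A_2→A_3: (6)(-3) − (-11)(15) = 147
A_3→A_4: (-11)(-13) − (-3)(-3) = 134
A_4→A_5: (-3)(-14) − (5)(-13) = 107
A_5→A_1: (5)(-11) − (7)(-14) = 43
Σ = 602
Area = |Σ|/2 = 301.

301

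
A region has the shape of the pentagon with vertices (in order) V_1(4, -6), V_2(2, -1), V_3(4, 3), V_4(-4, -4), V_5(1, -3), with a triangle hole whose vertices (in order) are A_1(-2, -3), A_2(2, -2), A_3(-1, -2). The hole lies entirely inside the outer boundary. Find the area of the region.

Outer boundary:
Apply the shoelace formula: 2A = Σ (x_i·y_{i+1} − x_{i+1}·y_i), indices taken mod 5.
Σ = (8) + (10) + (-4) + (16) + (6) = 36
Area = |Σ|/2 = 18.
Hole:
Apply the shoelace (surveyor's) formula: 2A = Σ (x_i·y_{i+1} − x_{i+1}·y_i), indices taken mod 3.
Cross-terms: 10, -6, -1  ⇒  Σ = 3
Area = |Σ|/2 = 1.5.
Net area = 18 − 1.5 = 16.5.

16.5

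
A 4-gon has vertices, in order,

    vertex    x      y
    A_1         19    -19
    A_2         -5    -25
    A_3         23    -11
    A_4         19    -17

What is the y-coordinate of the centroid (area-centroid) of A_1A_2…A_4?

-277/15

Apply Gauss's area formula. First the cross-terms c_i = x_i·y_{i+1} − x_{i+1}·y_i:
  -570, 630, -182, -38  ⇒  2A = -160, A = -80.
Then Σ (y_i + y_{i+1})·c_i = 8864, so ȳ = 8864 / (6·(-80)) = -277/15.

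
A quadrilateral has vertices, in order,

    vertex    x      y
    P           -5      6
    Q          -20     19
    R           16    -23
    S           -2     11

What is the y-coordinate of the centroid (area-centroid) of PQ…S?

Apply the shoelace (surveyor's) formula. First the cross-terms c_i = x_i·y_{i+1} − x_{i+1}·y_i:
  25, 156, 130, 43  ⇒  2A = 354, A = 177.
Then Σ (y_i + y_{i+1})·c_i = -828, so ȳ = -828 / (6·177) = -46/59.

-46/59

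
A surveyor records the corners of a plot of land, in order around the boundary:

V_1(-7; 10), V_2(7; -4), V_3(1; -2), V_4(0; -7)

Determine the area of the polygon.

54

Σ = (-42) + (-10) + (-7) + (-49) = -108
Area = |Σ|/2 = 54.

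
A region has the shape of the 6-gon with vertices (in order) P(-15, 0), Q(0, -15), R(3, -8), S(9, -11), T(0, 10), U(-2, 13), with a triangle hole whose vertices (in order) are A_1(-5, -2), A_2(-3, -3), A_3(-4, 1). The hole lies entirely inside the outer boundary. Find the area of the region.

303.5

Outer boundary:
Σ = (225) + (45) + (39) + (90) + (20) + (195) = 614
Area = |Σ|/2 = 307.
Hole:
Apply the shoelace (surveyor's) formula: 2A = Σ (x_i·y_{i+1} − x_{i+1}·y_i), indices taken mod 3.
Σ = (9) + (-15) + (13) = 7
Area = |Σ|/2 = 3.5.
Net area = 307 − 3.5 = 303.5.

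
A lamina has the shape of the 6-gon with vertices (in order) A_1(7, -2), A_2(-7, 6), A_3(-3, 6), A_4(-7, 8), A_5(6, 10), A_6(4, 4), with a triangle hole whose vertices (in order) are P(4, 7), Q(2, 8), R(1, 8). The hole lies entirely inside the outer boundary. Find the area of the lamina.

Outer boundary:
Apply the surveyor's formula: 2A = Σ (x_i·y_{i+1} − x_{i+1}·y_i), indices taken mod 6.
Cross-terms: 28, -24, 18, -118, -16, -36  ⇒  Σ = -148
Area = |Σ|/2 = 74.
Hole:
Apply the surveyor's formula: 2A = Σ (x_i·y_{i+1} − x_{i+1}·y_i), indices taken mod 3.
P→Q: (4)(8) − (2)(7) = 18
Q→R: (2)(8) − (1)(8) = 8
R→P: (1)(7) − (4)(8) = -25
Σ = 1
Area = |Σ|/2 = 0.5.
Net area = 74 − 0.5 = 73.5.

73.5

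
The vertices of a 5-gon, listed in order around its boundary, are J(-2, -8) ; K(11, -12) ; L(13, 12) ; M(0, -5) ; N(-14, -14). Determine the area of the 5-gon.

174.5

Apply Gauss's area formula: 2A = Σ (x_i·y_{i+1} − x_{i+1}·y_i), indices taken mod 5.
Cross-terms: 112, 288, -65, -70, 84  ⇒  Σ = 349
Area = |Σ|/2 = 174.5.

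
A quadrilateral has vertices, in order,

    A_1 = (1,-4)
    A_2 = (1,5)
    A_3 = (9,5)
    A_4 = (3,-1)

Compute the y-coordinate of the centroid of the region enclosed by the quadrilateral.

Apply the shoelace (surveyor's) formula. First the cross-terms c_i = x_i·y_{i+1} − x_{i+1}·y_i:
  9, -40, -24, -11  ⇒  2A = -66, A = -33.
Then Σ (y_i + y_{i+1})·c_i = -432, so ȳ = -432 / (6·(-33)) = 24/11.

24/11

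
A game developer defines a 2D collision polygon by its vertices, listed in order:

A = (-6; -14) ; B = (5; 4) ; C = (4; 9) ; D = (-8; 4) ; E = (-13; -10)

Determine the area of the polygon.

208.5

Σ = (46) + (29) + (88) + (132) + (122) = 417
Area = |Σ|/2 = 208.5.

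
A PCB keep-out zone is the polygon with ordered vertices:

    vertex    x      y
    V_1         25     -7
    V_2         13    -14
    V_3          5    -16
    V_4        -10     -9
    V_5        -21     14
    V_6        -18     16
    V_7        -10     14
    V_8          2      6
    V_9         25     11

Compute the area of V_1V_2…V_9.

Apply the shoelace formula: 2A = Σ (x_i·y_{i+1} − x_{i+1}·y_i), indices taken mod 9.
Σ = (-259) + (-138) + (-205) + (-329) + (-84) + (-92) + (-88) + (-128) + (-450) = -1773
Area = |Σ|/2 = 886.5.

886.5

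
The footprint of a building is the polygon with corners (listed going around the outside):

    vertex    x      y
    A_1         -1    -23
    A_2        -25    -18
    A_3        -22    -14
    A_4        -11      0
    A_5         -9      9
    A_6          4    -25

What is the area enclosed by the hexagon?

392

Apply the shoelace formula: 2A = Σ (x_i·y_{i+1} − x_{i+1}·y_i), indices taken mod 6.
Cross-terms: -557, -46, -154, -99, 189, -117  ⇒  Σ = -784
Area = |Σ|/2 = 392.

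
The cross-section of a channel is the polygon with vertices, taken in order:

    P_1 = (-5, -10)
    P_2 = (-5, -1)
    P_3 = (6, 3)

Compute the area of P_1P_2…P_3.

P_1→P_2: (-5)(-1) − (-5)(-10) = -45
P_2→P_3: (-5)(3) − (6)(-1) = -9
P_3→P_1: (6)(-10) − (-5)(3) = -45
Σ = -99
Area = |Σ|/2 = 49.5.

49.5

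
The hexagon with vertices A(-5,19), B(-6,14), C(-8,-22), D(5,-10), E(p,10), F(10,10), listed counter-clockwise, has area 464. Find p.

The doubled signed area Σ (x_i y_{i+1} − x_{i+1} y_i) is linear in p.
With p=0 it equals 668; the coefficient of p is 20 (from the two edges through E).
So 20·p + 668 = 2·464 = 928 ⇒ p = 13.

13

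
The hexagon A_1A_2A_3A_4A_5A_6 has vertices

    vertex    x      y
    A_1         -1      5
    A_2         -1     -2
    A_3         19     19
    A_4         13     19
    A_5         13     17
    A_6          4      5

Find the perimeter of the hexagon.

64

|A_1A_2| = √((0)² + (-7)²) = √49 = 7
|A_2A_3| = √((20)² + (21)²) = √841 = 29
|A_3A_4| = √((-6)² + (0)²) = √36 = 6
|A_4A_5| = √((0)² + (-2)²) = √4 = 2
|A_5A_6| = √((-9)² + (-12)²) = √225 = 15
|A_6A_1| = √((-5)² + (0)²) = √25 = 5
Perimeter = 7 + 29 + 6 + 2 + 15 + 5 = 64.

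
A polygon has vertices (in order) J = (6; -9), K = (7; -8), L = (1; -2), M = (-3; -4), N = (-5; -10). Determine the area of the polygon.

57

Apply the surveyor's formula: 2A = Σ (x_i·y_{i+1} − x_{i+1}·y_i), indices taken mod 5.
J→K: (6)(-8) − (7)(-9) = 15
K→L: (7)(-2) − (1)(-8) = -6
L→M: (1)(-4) − (-3)(-2) = -10
M→N: (-3)(-10) − (-5)(-4) = 10
N→J: (-5)(-9) − (6)(-10) = 105
Σ = 114
Area = |Σ|/2 = 57.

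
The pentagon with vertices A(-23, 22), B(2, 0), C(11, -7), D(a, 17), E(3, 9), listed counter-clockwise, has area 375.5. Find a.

25

The doubled signed area Σ (x_i y_{i+1} − x_{i+1} y_i) is linear in a.
With a=0 it equals 351; the coefficient of a is 16 (from the two edges through D).
So 16·a + 351 = 2·375.5 = 751 ⇒ a = 25.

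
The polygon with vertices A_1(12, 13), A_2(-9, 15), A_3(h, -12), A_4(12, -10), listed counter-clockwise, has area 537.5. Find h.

Write out the shoelace sum; only the two edges meeting at A_3 involve h:
2·Area = [((-9)·(-12) − h·15) + (h·(-10) − 12·(-12))] + 573
       = -25·h + 825 = 1075
⇒ h = -10.

-10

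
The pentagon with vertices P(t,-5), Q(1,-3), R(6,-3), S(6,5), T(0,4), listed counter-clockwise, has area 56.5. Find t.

-3

Write out the shoelace sum; only the two edges meeting at P involve t:
2·Area = [(0·(-5) − t·4) + (t·(-3) − 1·(-5))] + 87
       = -7·t + 92 = 113
⇒ t = -3.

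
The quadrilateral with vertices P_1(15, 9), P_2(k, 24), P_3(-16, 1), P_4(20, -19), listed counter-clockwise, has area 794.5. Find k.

Write out the shoelace sum; only the two edges meeting at P_2 involve k:
2·Area = [(15·24 − k·9) + (k·1 − (-16)·24)] + 749
       = -8·k + 1493 = 1589
⇒ k = -12.

-12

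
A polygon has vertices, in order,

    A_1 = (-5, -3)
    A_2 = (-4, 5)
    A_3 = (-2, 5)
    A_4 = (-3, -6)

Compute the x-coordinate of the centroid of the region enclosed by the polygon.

Apply the shoelace (surveyor's) formula. First the cross-terms c_i = x_i·y_{i+1} − x_{i+1}·y_i:
  -37, -10, 27, -21  ⇒  2A = -41, A = -20.5.
Then Σ (x_i + x_{i+1})·c_i = 426, so x̄ = 426 / (6·(-20.5)) = -142/41.

-142/41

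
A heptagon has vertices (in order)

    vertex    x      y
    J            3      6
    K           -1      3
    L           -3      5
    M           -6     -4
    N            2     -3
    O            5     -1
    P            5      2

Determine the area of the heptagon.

Apply Gauss's area formula: 2A = Σ (x_i·y_{i+1} − x_{i+1}·y_i), indices taken mod 7.
J→K: (3)(3) − (-1)(6) = 15
K→L: (-1)(5) − (-3)(3) = 4
L→M: (-3)(-4) − (-6)(5) = 42
M→N: (-6)(-3) − (2)(-4) = 26
N→O: (2)(-1) − (5)(-3) = 13
O→P: (5)(2) − (5)(-1) = 15
P→J: (5)(6) − (3)(2) = 24
Σ = 139
Area = |Σ|/2 = 69.5.

69.5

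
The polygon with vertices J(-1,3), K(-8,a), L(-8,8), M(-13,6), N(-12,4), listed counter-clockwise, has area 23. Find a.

6

The doubled signed area Σ (x_i y_{i+1} − x_{i+1} y_i) is linear in a.
With a=0 it equals 4; the coefficient of a is 7 (from the two edges through K).
So 7·a + 4 = 2·23 = 46 ⇒ a = 6.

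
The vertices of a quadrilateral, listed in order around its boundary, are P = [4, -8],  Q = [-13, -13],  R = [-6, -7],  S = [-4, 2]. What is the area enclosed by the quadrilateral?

Σ = (-156) + (13) + (-40) + (24) = -159
Area = |Σ|/2 = 79.5.

79.5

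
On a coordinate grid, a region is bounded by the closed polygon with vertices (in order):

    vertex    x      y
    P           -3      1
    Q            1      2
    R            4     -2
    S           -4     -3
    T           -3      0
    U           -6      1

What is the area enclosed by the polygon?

26

Σ = (-7) + (-10) + (-20) + (-9) + (-3) + (-3) = -52
Area = |Σ|/2 = 26.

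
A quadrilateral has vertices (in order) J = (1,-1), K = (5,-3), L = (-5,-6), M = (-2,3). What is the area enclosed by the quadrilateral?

Apply the shoelace formula: 2A = Σ (x_i·y_{i+1} − x_{i+1}·y_i), indices taken mod 4.
Σ = (2) + (-45) + (-27) + (-1) = -71
Area = |Σ|/2 = 35.5.

35.5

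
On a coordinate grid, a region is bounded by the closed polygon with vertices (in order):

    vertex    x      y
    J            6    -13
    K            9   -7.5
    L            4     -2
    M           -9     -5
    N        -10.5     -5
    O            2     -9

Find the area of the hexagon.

85.5

Apply Gauss's area formula: 2A = Σ (x_i·y_{i+1} − x_{i+1}·y_i), indices taken mod 6.
Σ = (72) + (12) + (-38) + (-7.5) + (104.5) + (28) = 171
Area = |Σ|/2 = 85.5.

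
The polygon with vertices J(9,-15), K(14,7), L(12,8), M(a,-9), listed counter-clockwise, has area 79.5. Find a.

Write out the shoelace sum; only the two edges meeting at M involve a:
2·Area = [(12·(-9) − a·8) + (a·(-15) − 9·(-9))] + 301
       = -23·a + 274 = 159
⇒ a = 5.

5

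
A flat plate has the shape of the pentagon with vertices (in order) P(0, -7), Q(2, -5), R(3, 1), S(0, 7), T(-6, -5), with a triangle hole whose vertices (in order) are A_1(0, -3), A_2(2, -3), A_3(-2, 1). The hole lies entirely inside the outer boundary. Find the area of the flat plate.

Outer boundary:
Apply Gauss's area formula: 2A = Σ (x_i·y_{i+1} − x_{i+1}·y_i), indices taken mod 5.
Σ = (14) + (17) + (21) + (42) + (42) = 136
Area = |Σ|/2 = 68.
Hole:
Apply the shoelace (surveyor's) formula: 2A = Σ (x_i·y_{i+1} − x_{i+1}·y_i), indices taken mod 3.
Σ = (6) + (-4) + (6) = 8
Area = |Σ|/2 = 4.
Net area = 68 − 4 = 64.

64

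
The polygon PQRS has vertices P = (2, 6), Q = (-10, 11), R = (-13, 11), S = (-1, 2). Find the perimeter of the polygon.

36

|PQ| = √((-12)² + (5)²) = √169 = 13
|QR| = √((-3)² + (0)²) = √9 = 3
|RS| = √((12)² + (-9)²) = √225 = 15
|SP| = √((3)² + (4)²) = √25 = 5
Perimeter = 13 + 3 + 15 + 5 = 36.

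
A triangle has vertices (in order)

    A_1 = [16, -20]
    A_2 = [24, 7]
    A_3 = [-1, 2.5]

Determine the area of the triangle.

319.5

Apply the shoelace (surveyor's) formula: 2A = Σ (x_i·y_{i+1} − x_{i+1}·y_i), indices taken mod 3.
A_1→A_2: (16)(7) − (24)(-20) = 592
A_2→A_3: (24)(2.5) − (-1)(7) = 67
A_3→A_1: (-1)(-20) − (16)(2.5) = -20
Σ = 639
Area = |Σ|/2 = 319.5.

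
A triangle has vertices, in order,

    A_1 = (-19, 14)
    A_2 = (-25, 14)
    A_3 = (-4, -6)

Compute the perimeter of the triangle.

|A_1A_2| = √((-6)² + (0)²) = √36 = 6
|A_2A_3| = √((21)² + (-20)²) = √841 = 29
|A_3A_1| = √((-15)² + (20)²) = √625 = 25
Perimeter = 6 + 29 + 25 = 60.

60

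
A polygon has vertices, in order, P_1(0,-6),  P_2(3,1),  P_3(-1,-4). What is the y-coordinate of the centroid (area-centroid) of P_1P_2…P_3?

Apply Gauss's area formula. First the cross-terms c_i = x_i·y_{i+1} − x_{i+1}·y_i:
  18, -11, 6  ⇒  2A = 13, A = 6.5.
Then Σ (y_i + y_{i+1})·c_i = -117, so ȳ = -117 / (6·6.5) = -3.

-3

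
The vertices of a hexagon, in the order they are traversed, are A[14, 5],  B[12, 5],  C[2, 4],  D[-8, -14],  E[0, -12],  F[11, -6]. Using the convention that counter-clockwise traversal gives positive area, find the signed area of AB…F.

209.5

A→B: (14)(5) − (12)(5) = 10
B→C: (12)(4) − (2)(5) = 38
C→D: (2)(-14) − (-8)(4) = 4
D→E: (-8)(-12) − (0)(-14) = 96
E→F: (0)(-6) − (11)(-12) = 132
F→A: (11)(5) − (14)(-6) = 139
Σ = 419
Signed area = Σ/2 = 209.5 (positive ⇒ counter-clockwise traversal).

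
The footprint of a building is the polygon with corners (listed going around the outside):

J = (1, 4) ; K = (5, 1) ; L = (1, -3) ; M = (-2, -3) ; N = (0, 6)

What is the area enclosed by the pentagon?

31

J→K: (1)(1) − (5)(4) = -19
K→L: (5)(-3) − (1)(1) = -16
L→M: (1)(-3) − (-2)(-3) = -9
M→N: (-2)(6) − (0)(-3) = -12
N→J: (0)(4) − (1)(6) = -6
Σ = -62
Area = |Σ|/2 = 31.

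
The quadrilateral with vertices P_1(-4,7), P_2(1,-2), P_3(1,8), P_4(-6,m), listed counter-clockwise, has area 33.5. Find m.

10

Write out the shoelace sum; only the two edges meeting at P_4 involve m:
2·Area = [(1·m − (-6)·8) + ((-6)·7 − (-4)·m)] + 11
       = 5·m + 17 = 67
⇒ m = 10.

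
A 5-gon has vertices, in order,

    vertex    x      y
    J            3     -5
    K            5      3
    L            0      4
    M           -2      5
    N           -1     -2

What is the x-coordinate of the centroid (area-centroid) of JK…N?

117/82

Apply Gauss's area formula. First the cross-terms c_i = x_i·y_{i+1} − x_{i+1}·y_i:
  34, 20, 8, 9, 11  ⇒  2A = 82, A = 41.
Then Σ (x_i + x_{i+1})·c_i = 351, so x̄ = 351 / (6·41) = 117/82.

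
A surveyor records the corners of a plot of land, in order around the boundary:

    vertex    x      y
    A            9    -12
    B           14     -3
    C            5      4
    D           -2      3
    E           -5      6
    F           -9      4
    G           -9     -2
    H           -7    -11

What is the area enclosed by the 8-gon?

297

Apply the shoelace formula: 2A = Σ (x_i·y_{i+1} − x_{i+1}·y_i), indices taken mod 8.
A→B: (9)(-3) − (14)(-12) = 141
B→C: (14)(4) − (5)(-3) = 71
C→D: (5)(3) − (-2)(4) = 23
D→E: (-2)(6) − (-5)(3) = 3
E→F: (-5)(4) − (-9)(6) = 34
F→G: (-9)(-2) − (-9)(4) = 54
G→H: (-9)(-11) − (-7)(-2) = 85
H→A: (-7)(-12) − (9)(-11) = 183
Σ = 594
Area = |Σ|/2 = 297.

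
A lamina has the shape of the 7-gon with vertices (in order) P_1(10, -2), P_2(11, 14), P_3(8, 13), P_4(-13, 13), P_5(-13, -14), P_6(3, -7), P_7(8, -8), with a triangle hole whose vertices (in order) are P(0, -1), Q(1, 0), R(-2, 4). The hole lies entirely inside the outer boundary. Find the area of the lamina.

519.5

Outer boundary:
Apply the shoelace (surveyor's) formula: 2A = Σ (x_i·y_{i+1} − x_{i+1}·y_i), indices taken mod 7.
Cross-terms: 162, 31, 273, 351, 133, 32, 64  ⇒  Σ = 1046
Area = |Σ|/2 = 523.
Hole:
P→Q: (0)(0) − (1)(-1) = 1
Q→R: (1)(4) − (-2)(0) = 4
R→P: (-2)(-1) − (0)(4) = 2
Σ = 7
Area = |Σ|/2 = 3.5.
Net area = 523 − 3.5 = 519.5.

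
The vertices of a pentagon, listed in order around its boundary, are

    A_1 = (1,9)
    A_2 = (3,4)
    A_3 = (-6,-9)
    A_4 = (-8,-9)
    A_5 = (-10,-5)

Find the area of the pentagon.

89.5

Apply the shoelace (surveyor's) formula: 2A = Σ (x_i·y_{i+1} − x_{i+1}·y_i), indices taken mod 5.
A_1→A_2: (1)(4) − (3)(9) = -23
A_2→A_3: (3)(-9) − (-6)(4) = -3
A_3→A_4: (-6)(-9) − (-8)(-9) = -18
A_4→A_5: (-8)(-5) − (-10)(-9) = -50
A_5→A_1: (-10)(9) − (1)(-5) = -85
Σ = -179
Area = |Σ|/2 = 89.5.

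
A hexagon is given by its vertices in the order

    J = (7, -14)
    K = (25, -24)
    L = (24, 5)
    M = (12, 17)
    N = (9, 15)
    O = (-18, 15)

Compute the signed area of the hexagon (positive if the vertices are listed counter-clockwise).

905

Apply the surveyor's formula: 2A = Σ (x_i·y_{i+1} − x_{i+1}·y_i), indices taken mod 6.
J→K: (7)(-24) − (25)(-14) = 182
K→L: (25)(5) − (24)(-24) = 701
L→M: (24)(17) − (12)(5) = 348
M→N: (12)(15) − (9)(17) = 27
N→O: (9)(15) − (-18)(15) = 405
O→J: (-18)(-14) − (7)(15) = 147
Σ = 1810
Signed area = Σ/2 = 905 (positive ⇒ counter-clockwise traversal).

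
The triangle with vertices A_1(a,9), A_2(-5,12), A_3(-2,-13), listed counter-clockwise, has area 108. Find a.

4

Write out the shoelace sum; only the two edges meeting at A_1 involve a:
2·Area = [((-2)·9 − a·(-13)) + (a·12 − (-5)·9)] + 89
       = 25·a + 116 = 216
⇒ a = 4.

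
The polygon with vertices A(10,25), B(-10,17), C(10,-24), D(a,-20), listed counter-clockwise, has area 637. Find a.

16

Write out the shoelace sum; only the two edges meeting at D involve a:
2·Area = [(10·(-20) − a·(-24)) + (a·25 − 10·(-20))] + 490
       = 49·a + 490 = 1274
⇒ a = 16.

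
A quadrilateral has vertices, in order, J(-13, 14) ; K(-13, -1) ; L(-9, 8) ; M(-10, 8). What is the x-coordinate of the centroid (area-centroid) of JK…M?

Apply the shoelace (surveyor's) formula. First the cross-terms c_i = x_i·y_{i+1} − x_{i+1}·y_i:
  195, -113, 8, -36  ⇒  2A = 54, A = 27.
Then Σ (x_i + x_{i+1})·c_i = -1908, so x̄ = -1908 / (6·27) = -106/9.

-106/9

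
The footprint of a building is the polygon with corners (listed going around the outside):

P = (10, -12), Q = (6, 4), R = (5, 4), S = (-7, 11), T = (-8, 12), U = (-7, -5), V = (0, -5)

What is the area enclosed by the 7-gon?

206

Apply Gauss's area formula: 2A = Σ (x_i·y_{i+1} − x_{i+1}·y_i), indices taken mod 7.
Cross-terms: 112, 4, 83, 4, 124, 35, 50  ⇒  Σ = 412
Area = |Σ|/2 = 206.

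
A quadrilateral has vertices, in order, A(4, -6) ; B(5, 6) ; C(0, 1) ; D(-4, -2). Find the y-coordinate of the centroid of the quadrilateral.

-15/19

Apply the shoelace formula. First the cross-terms c_i = x_i·y_{i+1} − x_{i+1}·y_i:
  54, 5, 4, 32  ⇒  2A = 95, A = 47.5.
Then Σ (y_i + y_{i+1})·c_i = -225, so ȳ = -225 / (6·47.5) = -15/19.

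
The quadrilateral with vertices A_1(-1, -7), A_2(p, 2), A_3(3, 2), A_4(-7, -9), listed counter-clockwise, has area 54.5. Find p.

Write out the shoelace sum; only the two edges meeting at A_2 involve p:
2·Area = [((-1)·2 − p·(-7)) + (p·2 − 3·2)] + 27
       = 9·p + 19 = 109
⇒ p = 10.

10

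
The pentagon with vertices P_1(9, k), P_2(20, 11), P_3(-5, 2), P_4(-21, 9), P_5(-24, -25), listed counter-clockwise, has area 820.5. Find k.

-11

Write out the shoelace sum; only the two edges meeting at P_1 involve k:
2·Area = [((-24)·k − 9·(-25)) + (9·11 − 20·k)] + 833
       = -44·k + 1157 = 1641
⇒ k = -11.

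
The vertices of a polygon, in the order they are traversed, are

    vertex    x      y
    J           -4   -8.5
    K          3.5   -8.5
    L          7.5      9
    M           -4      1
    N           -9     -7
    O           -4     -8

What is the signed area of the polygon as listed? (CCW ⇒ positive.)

Apply the surveyor's formula: 2A = Σ (x_i·y_{i+1} − x_{i+1}·y_i), indices taken mod 6.
J→K: (-4)(-8.5) − (3.5)(-8.5) = 63.75
K→L: (3.5)(9) − (7.5)(-8.5) = 95.25
L→M: (7.5)(1) − (-4)(9) = 43.5
M→N: (-4)(-7) − (-9)(1) = 37
N→O: (-9)(-8) − (-4)(-7) = 44
O→J: (-4)(-8.5) − (-4)(-8) = 2
Σ = 285.5
Signed area = Σ/2 = 142.75 (positive ⇒ counter-clockwise traversal).

142.75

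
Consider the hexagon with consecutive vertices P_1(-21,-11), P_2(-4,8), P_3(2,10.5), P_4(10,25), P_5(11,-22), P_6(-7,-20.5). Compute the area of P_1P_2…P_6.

Apply the shoelace (surveyor's) formula: 2A = Σ (x_i·y_{i+1} − x_{i+1}·y_i), indices taken mod 6.
Σ = (-212) + (-58) + (-55) + (-495) + (-379.5) + (-353.5) = -1553
Area = |Σ|/2 = 776.5.

776.5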